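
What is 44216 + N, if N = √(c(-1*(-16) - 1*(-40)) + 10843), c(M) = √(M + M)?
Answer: 44216 + √(10843 + 4*√7) ≈ 44320.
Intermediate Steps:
c(M) = √2*√M (c(M) = √(2*M) = √2*√M)
N = √(10843 + 4*√7) (N = √(√2*√(-1*(-16) - 1*(-40)) + 10843) = √(√2*√(16 + 40) + 10843) = √(√2*√56 + 10843) = √(√2*(2*√14) + 10843) = √(4*√7 + 10843) = √(10843 + 4*√7) ≈ 104.18)
44216 + N = 44216 + √(10843 + 4*√7)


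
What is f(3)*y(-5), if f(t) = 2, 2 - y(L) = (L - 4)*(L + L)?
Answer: -176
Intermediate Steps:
y(L) = 2 - 2*L*(-4 + L) (y(L) = 2 - (L - 4)*(L + L) = 2 - (-4 + L)*2*L = 2 - 2*L*(-4 + L))
f(3)*y(-5) = 2*(2 - 2*(-5)² + 8*(-5)) = 2*(2 - 2*25 - 40) = 2*(2 - 50 - 40) = 2*(-88) = -176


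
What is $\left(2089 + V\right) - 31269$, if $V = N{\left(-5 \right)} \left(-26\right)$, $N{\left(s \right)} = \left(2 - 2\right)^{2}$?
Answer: $-29180$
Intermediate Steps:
$N{\left(s \right)} = 0$ ($N{\left(s \right)} = 0^{2} = 0$)
$V = 0$ ($V = 0 \left(-26\right) = 0$)
$\left(2089 + V\right) - 31269 = \left(2089 + 0\right) - 31269 = 2089 - 31269 = -29180$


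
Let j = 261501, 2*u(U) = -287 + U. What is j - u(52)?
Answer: 523237/2 ≈ 2.6162e+5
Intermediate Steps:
u(U) = -287/2 + U/2 (u(U) = (-287 + U)/2 = -287/2 + U/2)
j - u(52) = 261501 - (-287/2 + (½)*52) = 261501 - (-287/2 + 26) = 261501 - 1*(-235/2) = 261501 + 235/2 = 523237/2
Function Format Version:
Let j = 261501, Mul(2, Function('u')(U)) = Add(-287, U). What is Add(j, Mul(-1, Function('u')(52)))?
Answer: Rational(523237, 2) ≈ 2.6162e+5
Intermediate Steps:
Function('u')(U) = Add(Rational(-287, 2), Mul(Rational(1, 2), U)) (Function('u')(U) = Mul(Rational(1, 2), Add(-287, U)) = Add(Rational(-287, 2), Mul(Rational(1, 2), U)))
Add(j, Mul(-1, Function('u')(52))) = Add(261501, Mul(-1, Add(Rational(-287, 2), Mul(Rational(1, 2), 52)))) = Add(261501, Mul(-1, Add(Rational(-287, 2), 26))) = Add(261501, Mul(-1, Rational(-235, 2))) = Add(261501, Rational(235, 2)) = Rational(523237, 2)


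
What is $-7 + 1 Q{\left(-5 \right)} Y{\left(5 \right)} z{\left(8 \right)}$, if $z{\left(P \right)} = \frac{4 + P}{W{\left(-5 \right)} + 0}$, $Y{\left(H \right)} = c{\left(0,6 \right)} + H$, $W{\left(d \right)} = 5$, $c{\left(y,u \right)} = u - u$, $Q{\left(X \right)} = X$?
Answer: $-67$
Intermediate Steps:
$c{\left(y,u \right)} = 0$
$Y{\left(H \right)} = H$ ($Y{\left(H \right)} = 0 + H = H$)
$z{\left(P \right)} = \frac{4}{5} + \frac{P}{5}$ ($z{\left(P \right)} = \frac{4 + P}{5 + 0} = \frac{4 + P}{5} = \left(4 + P\right) \frac{1}{5} = \frac{4}{5} + \frac{P}{5}$)
$-7 + 1 Q{\left(-5 \right)} Y{\left(5 \right)} z{\left(8 \right)} = -7 + 1 \left(-5\right) 5 \left(\frac{4}{5} + \frac{1}{5} \cdot 8\right) = -7 + \left(-5\right) 5 \left(\frac{4}{5} + \frac{8}{5}\right) = -7 - 60 = -67$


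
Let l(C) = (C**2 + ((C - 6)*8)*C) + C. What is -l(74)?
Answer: -45806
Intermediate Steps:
l(C) = C + C**2 + C*(-48 + 8*C) (l(C) = (C**2 + ((-6 + C)*8)*C) + C = (C**2 + (-48 + 8*C)*C) + C = (C**2 + C*(-48 + 8*C)) + C = C + C**2 + C*(-48 + 8*C))
-l(74) = -74*(-47 + 9*74) = -74*(-47 + 666) = -74*619 = -1*45806 = -45806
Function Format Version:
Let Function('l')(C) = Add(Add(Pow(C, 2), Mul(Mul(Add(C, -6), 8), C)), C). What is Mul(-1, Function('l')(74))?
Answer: -45806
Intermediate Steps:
Function('l')(C) = Add(C, Pow(C, 2), Mul(C, Add(-48, Mul(8, C)))) (Function('l')(C) = Add(Add(Pow(C, 2), Mul(Mul(Add(-6, C), 8), C)), C) = Add(Add(Pow(C, 2), Mul(Add(-48, Mul(8, C)), C)), C) = Add(Add(Pow(C, 2), Mul(C, Add(-48, Mul(8, C)))), C) = Add(C, Pow(C, 2), Mul(C, Add(-48, Mul(8, C)))))
Mul(-1, Function('l')(74)) = Mul(-1, Mul(74, Add(-47, Mul(9, 74)))) = Mul(-1, Mul(74, Add(-47, 666))) = Mul(-1, Mul(74, 619)) = Mul(-1, 45806) = -45806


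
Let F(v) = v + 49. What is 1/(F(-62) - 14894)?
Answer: -1/14907 ≈ -6.7083e-5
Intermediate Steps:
F(v) = 49 + v
1/(F(-62) - 14894) = 1/((49 - 62) - 14894) = 1/(-13 - 14894) = 1/(-14907) = -1/14907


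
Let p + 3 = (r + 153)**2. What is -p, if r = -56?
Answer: -9406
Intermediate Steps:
p = 9406 (p = -3 + (-56 + 153)**2 = -3 + 97**2 = -3 + 9409 = 9406)
-p = -1*9406 = -9406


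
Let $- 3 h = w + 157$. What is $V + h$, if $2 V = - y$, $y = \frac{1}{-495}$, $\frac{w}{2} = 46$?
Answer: $- \frac{82169}{990} \approx -82.999$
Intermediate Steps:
$w = 92$ ($w = 2 \cdot 46 = 92$)
$y = - \frac{1}{495} \approx -0.0020202$
$V = \frac{1}{990}$ ($V = \frac{\left(-1\right) \left(- \frac{1}{495}\right)}{2} = \frac{1}{2} \cdot \frac{1}{495} = \frac{1}{990} \approx 0.0010101$)
$h = -83$ ($h = - \frac{92 + 157}{3} = \left(- \frac{1}{3}\right) 249 = -83$)
$V + h = \frac{1}{990} - 83 = - \frac{82169}{990}$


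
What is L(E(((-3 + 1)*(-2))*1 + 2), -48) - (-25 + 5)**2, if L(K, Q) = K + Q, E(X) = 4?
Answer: -444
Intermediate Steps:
L(E(((-3 + 1)*(-2))*1 + 2), -48) - (-25 + 5)**2 = (4 - 48) - (-25 + 5)**2 = -44 - 1*(-20)**2 = -44 - 1*400 = -44 - 400 = -444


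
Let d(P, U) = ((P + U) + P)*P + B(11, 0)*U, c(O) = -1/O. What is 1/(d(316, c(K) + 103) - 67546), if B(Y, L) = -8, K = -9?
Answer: 9/1475318 ≈ 6.1004e-6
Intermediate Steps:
d(P, U) = -8*U + P*(U + 2*P) (d(P, U) = ((P + U) + P)*P - 8*U = (U + 2*P)*P - 8*U = P*(U + 2*P) - 8*U = -8*U + P*(U + 2*P))
1/(d(316, c(K) + 103) - 67546) = 1/((-8*(-1/(-9) + 103) + 2*316**2 + 316*(-1/(-9) + 103)) - 67546) = 1/((-8*(-1*(-1/9) + 103) + 2*99856 + 316*(-1*(-1/9) + 103)) - 67546) = 1/((-8*(1/9 + 103) + 199712 + 316*(1/9 + 103)) - 67546) = 1/((-8*928/9 + 199712 + 316*(928/9)) - 67546) = 1/((-7424/9 + 199712 + 293248/9) - 67546) = 1/(2083232/9 - 67546) = 1/(1475318/9) = 9/1475318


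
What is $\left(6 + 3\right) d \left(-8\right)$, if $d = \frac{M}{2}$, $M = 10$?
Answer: $-360$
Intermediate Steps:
$d = 5$ ($d = \frac{10}{2} = 10 \cdot \frac{1}{2} = 5$)
$\left(6 + 3\right) d \left(-8\right) = \left(6 + 3\right) 5 \left(-8\right) = 9 \cdot 5 \left(-8\right) = 45 \left(-8\right) = -360$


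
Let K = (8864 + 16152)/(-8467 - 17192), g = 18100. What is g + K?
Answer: 464402884/25659 ≈ 18099.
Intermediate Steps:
K = -25016/25659 (K = 25016/(-25659) = 25016*(-1/25659) = -25016/25659 ≈ -0.97494)
g + K = 18100 - 25016/25659 = 464402884/25659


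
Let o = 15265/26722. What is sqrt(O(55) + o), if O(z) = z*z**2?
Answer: sqrt(118803019536830)/26722 ≈ 407.89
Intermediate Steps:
o = 15265/26722 (o = 15265*(1/26722) = 15265/26722 ≈ 0.57125)
O(z) = z**3
sqrt(O(55) + o) = sqrt(55**3 + 15265/26722) = sqrt(166375 + 15265/26722) = sqrt(4445888015/26722) = sqrt(118803019536830)/26722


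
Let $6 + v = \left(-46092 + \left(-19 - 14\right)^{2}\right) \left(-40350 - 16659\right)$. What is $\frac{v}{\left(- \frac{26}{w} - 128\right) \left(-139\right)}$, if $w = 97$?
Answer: $\frac{248860874037}{1729438} \approx 1.439 \cdot 10^{5}$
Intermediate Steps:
$v = 2565576021$ ($v = -6 + \left(-46092 + \left(-19 - 14\right)^{2}\right) \left(-40350 - 16659\right) = -6 + \left(-46092 + \left(-33\right)^{2}\right) \left(-57009\right) = -6 + \left(-46092 + 1089\right) \left(-57009\right) = -6 - -2565576027 = -6 + 2565576027 = 2565576021$)
$\frac{v}{\left(- \frac{26}{w} - 128\right) \left(-139\right)} = \frac{2565576021}{\left(- \frac{26}{97} - 128\right) \left(-139\right)} = \frac{2565576021}{\left(- \frac{12442}{97}\right) \left(-139\right)} = \frac{2565576021}{\frac{1729438}{97}} = 2565576021 \cdot \frac{97}{1729438} = \frac{248860874037}{1729438}$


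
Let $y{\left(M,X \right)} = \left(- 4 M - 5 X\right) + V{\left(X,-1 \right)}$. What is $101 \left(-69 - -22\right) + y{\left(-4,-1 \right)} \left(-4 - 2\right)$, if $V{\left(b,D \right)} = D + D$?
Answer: $-4861$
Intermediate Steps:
$V{\left(b,D \right)} = 2 D$
$y{\left(M,X \right)} = -2 - 5 X - 4 M$ ($y{\left(M,X \right)} = \left(- 4 M - 5 X\right) + 2 \left(-1\right) = \left(- 5 X - 4 M\right) - 2 = -2 - 5 X - 4 M$)
$101 \left(-69 - -22\right) + y{\left(-4,-1 \right)} \left(-4 - 2\right) = 101 \left(-69 - -22\right) + \left(-2 - -5 - -16\right) \left(-4 - 2\right) = 101 \left(-69 + 22\right) + \left(-2 + 5 + 16\right) \left(-6\right) = 101 \left(-47\right) + 19 \left(-6\right) = -4747 - 114 = -4861$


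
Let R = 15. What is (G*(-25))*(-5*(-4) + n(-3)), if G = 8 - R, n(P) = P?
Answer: 2975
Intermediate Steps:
G = -7 (G = 8 - 1*15 = 8 - 15 = -7)
(G*(-25))*(-5*(-4) + n(-3)) = (-7*(-25))*(-5*(-4) - 3) = 175*(20 - 3) = 175*17 = 2975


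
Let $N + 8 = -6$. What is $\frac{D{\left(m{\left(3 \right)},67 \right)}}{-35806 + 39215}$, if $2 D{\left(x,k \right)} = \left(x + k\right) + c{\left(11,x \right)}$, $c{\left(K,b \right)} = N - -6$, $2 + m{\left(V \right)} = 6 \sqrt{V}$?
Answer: $\frac{57}{6818} + \frac{3 \sqrt{3}}{3409} \approx 0.0098845$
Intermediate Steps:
$N = -14$ ($N = -8 - 6 = -14$)
$m{\left(V \right)} = -2 + 6 \sqrt{V}$
$c{\left(K,b \right)} = -8$ ($c{\left(K,b \right)} = -14 - -6 = -14 + 6 = -8$)
$D{\left(x,k \right)} = -4 + \frac{k}{2} + \frac{x}{2}$ ($D{\left(x,k \right)} = \frac{\left(x + k\right) - 8}{2} = \frac{\left(k + x\right) - 8}{2} = \frac{-8 + k + x}{2} = -4 + \frac{k}{2} + \frac{x}{2}$)
$\frac{D{\left(m{\left(3 \right)},67 \right)}}{-35806 + 39215} = \frac{-4 + \frac{1}{2} \cdot 67 + \frac{-2 + 6 \sqrt{3}}{2}}{-35806 + 39215} = \frac{-4 + \frac{67}{2} - \left(1 - 3 \sqrt{3}\right)}{3409} = \left(\frac{57}{2} + 3 \sqrt{3}\right) \frac{1}{3409} = \frac{57}{6818} + \frac{3 \sqrt{3}}{3409}$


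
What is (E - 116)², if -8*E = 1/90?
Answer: 6975757441/518400 ≈ 13456.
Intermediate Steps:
E = -1/720 (E = -⅛/90 = -⅛*1/90 = -1/720 ≈ -0.0013889)
(E - 116)² = (-1/720 - 116)² = (-83521/720)² = 6975757441/518400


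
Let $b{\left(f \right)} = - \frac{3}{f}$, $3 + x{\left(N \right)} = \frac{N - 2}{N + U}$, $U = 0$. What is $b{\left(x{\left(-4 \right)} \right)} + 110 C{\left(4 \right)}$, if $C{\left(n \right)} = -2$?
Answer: $-218$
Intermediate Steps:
$x{\left(N \right)} = -3 + \frac{-2 + N}{N}$ ($x{\left(N \right)} = -3 + \frac{N - 2}{N + 0} = -3 + \frac{-2 + N}{N}$)
$b{\left(x{\left(-4 \right)} \right)} + 110 C{\left(4 \right)} = - \frac{3}{-2 - \frac{2}{-4}} + 110 \left(-2\right) = - \frac{3}{-2 - - \frac{1}{2}} - 220 = - \frac{3}{-2 + \frac{1}{2}} - 220 = - \frac{3}{- \frac{3}{2}} - 220 = \left(-3\right) \left(- \frac{2}{3}\right) - 220 = 2 - 220 = -218$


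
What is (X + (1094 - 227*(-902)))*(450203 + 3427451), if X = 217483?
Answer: 1641531145474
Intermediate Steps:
(X + (1094 - 227*(-902)))*(450203 + 3427451) = (217483 + (1094 - 227*(-902)))*(450203 + 3427451) = (217483 + (1094 + 204754))*3877654 = (217483 + 205848)*3877654 = 423331*3877654 = 1641531145474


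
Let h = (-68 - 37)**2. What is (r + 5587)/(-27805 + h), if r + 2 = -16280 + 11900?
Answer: -241/3356 ≈ -0.071812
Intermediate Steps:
r = -4382 (r = -2 + (-16280 + 11900) = -2 - 4380 = -4382)
h = 11025 (h = (-105)**2 = 11025)
(r + 5587)/(-27805 + h) = (-4382 + 5587)/(-27805 + 11025) = 1205/(-16780) = 1205*(-1/16780) = -241/3356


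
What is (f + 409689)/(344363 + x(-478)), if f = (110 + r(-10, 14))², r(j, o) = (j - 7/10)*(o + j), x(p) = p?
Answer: 10355121/8597125 ≈ 1.2045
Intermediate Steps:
r(j, o) = (-7/10 + j)*(j + o) (r(j, o) = (j - 7*⅒)*(j + o) = (j - 7/10)*(j + o) = (-7/10 + j)*(j + o))
f = 112896/25 (f = (110 + ((-10)² - 7/10*(-10) - 7/10*14 - 10*14))² = (110 + (100 + 7 - 49/5 - 140))² = (110 - 214/5)² = (336/5)² = 112896/25 ≈ 4515.8)
(f + 409689)/(344363 + x(-478)) = (112896/25 + 409689)/(344363 - 478) = (10355121/25)/343885 = (10355121/25)*(1/343885) = 10355121/8597125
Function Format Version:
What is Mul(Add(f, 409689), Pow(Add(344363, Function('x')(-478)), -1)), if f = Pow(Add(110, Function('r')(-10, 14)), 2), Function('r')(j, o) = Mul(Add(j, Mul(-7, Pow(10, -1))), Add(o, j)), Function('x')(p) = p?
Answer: Rational(10355121, 8597125) ≈ 1.2045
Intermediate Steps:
Function('r')(j, o) = Mul(Add(Rational(-7, 10), j), Add(j, o)) (Function('r')(j, o) = Mul(Add(j, Mul(-7, Rational(1, 10))), Add(j, o)) = Mul(Add(j, Rational(-7, 10)), Add(j, o)) = Mul(Add(Rational(-7, 10), j), Add(j, o)))
f = Rational(112896, 25) (f = Pow(Add(110, Add(Pow(-10, 2), Mul(Rational(-7, 10), -10), Mul(Rational(-7, 10), 14), Mul(-10, 14))), 2) = Pow(Add(110, Add(100, 7, Rational(-49, 5), -140)), 2) = Pow(Add(110, Rational(-214, 5)), 2) = Pow(Rational(336, 5), 2) = Rational(112896, 25) ≈ 4515.8)
Mul(Add(f, 409689), Pow(Add(344363, Function('x')(-478)), -1)) = Mul(Add(Rational(112896, 25), 409689), Pow(Add(344363, -478), -1)) = Mul(Rational(10355121, 25), Pow(343885, -1)) = Mul(Rational(10355121, 25), Rational(1, 343885)) = Rational(10355121, 8597125)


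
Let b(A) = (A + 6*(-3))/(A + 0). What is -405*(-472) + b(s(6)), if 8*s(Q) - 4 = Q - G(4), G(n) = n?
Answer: 191137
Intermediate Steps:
s(Q) = Q/8 (s(Q) = ½ + (Q - 1*4)/8 = ½ + (Q - 4)/8 = ½ + (-4 + Q)/8 = ½ + (-½ + Q/8) = Q/8)
b(A) = (-18 + A)/A (b(A) = (A - 18)/A = (-18 + A)/A)
-405*(-472) + b(s(6)) = -405*(-472) + (-18 + (⅛)*6)/(((⅛)*6)) = 191160 + (-18 + ¾)/(¾) = 191160 + (4/3)*(-69/4) = 191160 - 23 = 191137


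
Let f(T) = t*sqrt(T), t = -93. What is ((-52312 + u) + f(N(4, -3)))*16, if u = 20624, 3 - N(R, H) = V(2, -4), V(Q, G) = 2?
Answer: -508496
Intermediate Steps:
N(R, H) = 1 (N(R, H) = 3 - 1*2 = 3 - 2 = 1)
f(T) = -93*sqrt(T)
((-52312 + u) + f(N(4, -3)))*16 = ((-52312 + 20624) - 93*sqrt(1))*16 = (-31688 - 93*1)*16 = (-31688 - 93)*16 = -31781*16 = -508496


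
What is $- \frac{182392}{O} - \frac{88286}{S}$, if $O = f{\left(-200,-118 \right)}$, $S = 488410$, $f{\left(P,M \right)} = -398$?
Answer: $\frac{22261734723}{48596795} \approx 458.09$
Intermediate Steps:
$O = -398$
$- \frac{182392}{O} - \frac{88286}{S} = - \frac{182392}{-398} - \frac{88286}{488410} = \left(-182392\right) \left(- \frac{1}{398}\right) - \frac{44143}{244205} = \frac{91196}{199} - \frac{44143}{244205} = \frac{22261734723}{48596795}$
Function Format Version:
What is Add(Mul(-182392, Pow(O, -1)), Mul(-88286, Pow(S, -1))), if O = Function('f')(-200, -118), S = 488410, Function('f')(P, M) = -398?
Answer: Rational(22261734723, 48596795) ≈ 458.09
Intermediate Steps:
O = -398
Add(Mul(-182392, Pow(O, -1)), Mul(-88286, Pow(S, -1))) = Add(Mul(-182392, Pow(-398, -1)), Mul(-88286, Pow(488410, -1))) = Add(Mul(-182392, Rational(-1, 398)), Mul(-88286, Rational(1, 488410))) = Add(Rational(91196, 199), Rational(-44143, 244205)) = Rational(22261734723, 48596795)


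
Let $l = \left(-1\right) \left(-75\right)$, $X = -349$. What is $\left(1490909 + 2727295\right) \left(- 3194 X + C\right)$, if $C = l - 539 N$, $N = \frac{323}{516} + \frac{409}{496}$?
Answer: $\frac{25055471363957549}{5332} \approx 4.6991 \cdot 10^{12}$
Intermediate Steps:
$N = \frac{92813}{63984}$ ($N = 323 \cdot \frac{1}{516} + 409 \cdot \frac{1}{496} = \frac{323}{516} + \frac{409}{496} = \frac{92813}{63984} \approx 1.4506$)
$l = 75$
$C = - \frac{45227407}{63984}$ ($C = 75 - \frac{50026207}{63984} = - \frac{45227407}{63984} \approx -706.85$)
$\left(1490909 + 2727295\right) \left(- 3194 X + C\right) = \left(1490909 + 2727295\right) \left(\left(-3194\right) \left(-349\right) - \frac{45227407}{63984}\right) = 4218204 \left(1114706 - \frac{45227407}{63984}\right) = 4218204 \cdot \frac{71278121297}{63984} = \frac{25055471363957549}{5332}$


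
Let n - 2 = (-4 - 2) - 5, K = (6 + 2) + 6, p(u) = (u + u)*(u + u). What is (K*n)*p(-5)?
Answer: -12600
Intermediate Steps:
p(u) = 4*u² (p(u) = (2*u)*(2*u) = 4*u²)
K = 14 (K = 8 + 6 = 14)
n = -9 (n = 2 + ((-4 - 2) - 5) = 2 + (-6 - 5) = 2 - 11 = -9)
(K*n)*p(-5) = (14*(-9))*(4*(-5)²) = -504*25 = -126*100 = -12600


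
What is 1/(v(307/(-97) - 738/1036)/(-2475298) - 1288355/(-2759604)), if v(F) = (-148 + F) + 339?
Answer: 42902812537006254/20026461358789559 ≈ 2.1423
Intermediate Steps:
v(F) = 191 + F
1/(v(307/(-97) - 738/1036)/(-2475298) - 1288355/(-2759604)) = 1/((191 + (307/(-97) - 738/1036))/(-2475298) - 1288355/(-2759604)) = 1/((191 + (307*(-1/97) - 738*1/1036))*(-1/2475298) - 1288355*(-1/2759604)) = 1/((191 + (-307/97 - 369/518))*(-1/2475298) + 1288355/2759604) = 1/((191 - 194819/50246)*(-1/2475298) + 1288355/2759604) = 1/((9402167/50246)*(-1/2475298) + 1288355/2759604) = 1/(-9402167/124373823308 + 1288355/2759604) = 1/(20026461358789559/42902812537006254) = 42902812537006254/20026461358789559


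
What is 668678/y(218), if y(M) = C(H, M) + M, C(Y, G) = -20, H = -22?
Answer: 334339/99 ≈ 3377.2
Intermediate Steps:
y(M) = -20 + M
668678/y(218) = 668678/(-20 + 218) = 668678/198 = 668678*(1/198) = 334339/99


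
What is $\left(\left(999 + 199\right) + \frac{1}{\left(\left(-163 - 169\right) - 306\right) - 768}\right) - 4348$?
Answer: $- \frac{4428901}{1406} \approx -3150.0$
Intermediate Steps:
$\left(\left(999 + 199\right) + \frac{1}{\left(\left(-163 - 169\right) - 306\right) - 768}\right) - 4348 = \left(1198 + \frac{1}{\left(-332 - 306\right) - 768}\right) - 4348 = \left(1198 + \frac{1}{-638 - 768}\right) - 4348 = \left(1198 + \frac{1}{-1406}\right) - 4348 = \left(1198 - \frac{1}{1406}\right) - 4348 = \frac{1684387}{1406} - 4348 = - \frac{4428901}{1406}$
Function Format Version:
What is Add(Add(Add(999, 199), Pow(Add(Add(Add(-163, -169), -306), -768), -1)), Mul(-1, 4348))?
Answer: Rational(-4428901, 1406) ≈ -3150.0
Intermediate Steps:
Add(Add(Add(999, 199), Pow(Add(Add(Add(-163, -169), -306), -768), -1)), Mul(-1, 4348)) = Add(Add(1198, Pow(Add(Add(-332, -306), -768), -1)), -4348) = Add(Add(1198, Pow(Add(-638, -768), -1)), -4348) = Add(Add(1198, Pow(-1406, -1)), -4348) = Add(Add(1198, Rational(-1, 1406)), -4348) = Add(Rational(1684387, 1406), -4348) = Rational(-4428901, 1406)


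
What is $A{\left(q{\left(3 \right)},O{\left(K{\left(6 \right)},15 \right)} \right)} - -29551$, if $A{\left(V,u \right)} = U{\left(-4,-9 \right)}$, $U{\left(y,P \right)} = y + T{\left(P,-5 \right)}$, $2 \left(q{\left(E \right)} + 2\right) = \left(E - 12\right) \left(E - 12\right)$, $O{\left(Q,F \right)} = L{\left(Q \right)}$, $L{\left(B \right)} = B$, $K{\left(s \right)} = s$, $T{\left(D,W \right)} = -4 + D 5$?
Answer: $29498$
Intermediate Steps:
$T{\left(D,W \right)} = -4 + 5 D$
$O{\left(Q,F \right)} = Q$
$q{\left(E \right)} = -2 + \frac{\left(-12 + E\right)^{2}}{2}$ ($q{\left(E \right)} = -2 + \frac{\left(E - 12\right) \left(E - 12\right)}{2} = -2 + \frac{\left(-12 + E\right) \left(-12 + E\right)}{2} = -2 + \frac{\left(-12 + E\right)^{2}}{2}$)
$U{\left(y,P \right)} = -4 + y + 5 P$ ($U{\left(y,P \right)} = y + \left(-4 + 5 P\right) = -4 + y + 5 P$)
$A{\left(V,u \right)} = -53$ ($A{\left(V,u \right)} = -4 - 4 + 5 \left(-9\right) = -4 - 4 - 45 = -53$)
$A{\left(q{\left(3 \right)},O{\left(K{\left(6 \right)},15 \right)} \right)} - -29551 = -53 - -29551 = -53 + 29551 = 29498$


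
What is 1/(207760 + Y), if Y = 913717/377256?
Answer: 377256/78379620277 ≈ 4.8132e-6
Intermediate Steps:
Y = 913717/377256 (Y = 913717*(1/377256) = 913717/377256 ≈ 2.4220)
1/(207760 + Y) = 1/(207760 + 913717/377256) = 1/(78379620277/377256) = 377256/78379620277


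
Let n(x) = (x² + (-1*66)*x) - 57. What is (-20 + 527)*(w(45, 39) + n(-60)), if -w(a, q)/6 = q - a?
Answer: 3822273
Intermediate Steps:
w(a, q) = -6*q + 6*a (w(a, q) = -6*(q - a) = -6*q + 6*a)
n(x) = -57 + x² - 66*x (n(x) = (x² - 66*x) - 57 = -57 + x² - 66*x)
(-20 + 527)*(w(45, 39) + n(-60)) = (-20 + 527)*((-6*39 + 6*45) + (-57 + (-60)² - 66*(-60))) = 507*((-234 + 270) + (-57 + 3600 + 3960)) = 507*(36 + 7503) = 507*7539 = 3822273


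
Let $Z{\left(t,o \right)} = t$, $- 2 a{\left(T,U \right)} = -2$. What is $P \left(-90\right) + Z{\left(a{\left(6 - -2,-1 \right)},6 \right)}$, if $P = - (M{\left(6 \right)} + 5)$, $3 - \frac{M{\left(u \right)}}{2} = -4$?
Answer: $1711$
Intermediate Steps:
$M{\left(u \right)} = 14$ ($M{\left(u \right)} = 6 - -8 = 6 + 8 = 14$)
$a{\left(T,U \right)} = 1$ ($a{\left(T,U \right)} = \left(- \frac{1}{2}\right) \left(-2\right) = 1$)
$P = -19$ ($P = - (14 + 5) = \left(-1\right) 19 = -19$)
$P \left(-90\right) + Z{\left(a{\left(6 - -2,-1 \right)},6 \right)} = \left(-19\right) \left(-90\right) + 1 = 1710 + 1 = 1711$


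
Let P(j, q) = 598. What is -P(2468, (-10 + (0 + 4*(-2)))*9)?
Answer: -598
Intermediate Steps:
-P(2468, (-10 + (0 + 4*(-2)))*9) = -1*598 = -598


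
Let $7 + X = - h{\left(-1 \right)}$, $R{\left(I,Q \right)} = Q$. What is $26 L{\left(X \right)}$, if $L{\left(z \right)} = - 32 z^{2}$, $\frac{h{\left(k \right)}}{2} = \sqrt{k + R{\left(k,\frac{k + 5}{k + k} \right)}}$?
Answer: $-30784 - 23296 i \sqrt{3} \approx -30784.0 - 40350.0 i$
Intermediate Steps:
$h{\left(k \right)} = 2 \sqrt{k + \frac{5 + k}{2 k}}$ ($h{\left(k \right)} = 2 \sqrt{k + \frac{k + 5}{k + k}} = 2 \sqrt{k + \frac{5 + k}{2 k}}$)
$X = -7 - 2 i \sqrt{3}$ ($X = -7 - \sqrt{2 + 4 \left(-1\right) + \frac{10}{-1}} = -7 - \sqrt{2 - 4 + 10 \left(-1\right)} = -7 - \sqrt{2 - 4 - 10} = -7 - \sqrt{-12} = -7 - 2 i \sqrt{3} \approx -7.0 - 3.4641 i$)
$26 L{\left(X \right)} = 26 \left(- 32 \left(-7 - 2 i \sqrt{3}\right)^{2}\right) = - 832 \left(-7 - 2 i \sqrt{3}\right)^{2}$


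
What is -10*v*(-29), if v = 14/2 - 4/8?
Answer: 1885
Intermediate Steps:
v = 13/2 (v = 14*(½) - 4*⅛ = 7 - ½ = 13/2 ≈ 6.5000)
-10*v*(-29) = -10*13/2*(-29) = -65*(-29) = 1885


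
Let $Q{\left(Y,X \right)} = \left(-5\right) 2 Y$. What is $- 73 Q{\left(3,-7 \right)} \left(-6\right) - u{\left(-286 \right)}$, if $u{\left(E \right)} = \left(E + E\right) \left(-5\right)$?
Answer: $-16000$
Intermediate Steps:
$Q{\left(Y,X \right)} = - 10 Y$
$u{\left(E \right)} = - 10 E$ ($u{\left(E \right)} = 2 E \left(-5\right) = - 10 E$)
$- 73 Q{\left(3,-7 \right)} \left(-6\right) - u{\left(-286 \right)} = - 73 \left(\left(-10\right) 3\right) \left(-6\right) - \left(-10\right) \left(-286\right) = \left(-73\right) \left(-30\right) \left(-6\right) - 2860 = 2190 \left(-6\right) - 2860 = -13140 - 2860 = -16000$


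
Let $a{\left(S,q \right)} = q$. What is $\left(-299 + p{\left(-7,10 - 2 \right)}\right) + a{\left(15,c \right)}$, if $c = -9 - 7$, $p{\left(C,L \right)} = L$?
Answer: $-307$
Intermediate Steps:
$c = -16$
$\left(-299 + p{\left(-7,10 - 2 \right)}\right) + a{\left(15,c \right)} = \left(-299 + \left(10 - 2\right)\right) - 16 = \left(-299 + 8\right) - 16 = -291 - 16 = -307$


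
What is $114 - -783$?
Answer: $897$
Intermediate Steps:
$114 - -783 = 114 + 783 = 897$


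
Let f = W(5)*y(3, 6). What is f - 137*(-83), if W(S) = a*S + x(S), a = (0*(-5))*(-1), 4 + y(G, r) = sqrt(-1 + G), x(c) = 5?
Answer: 11351 + 5*sqrt(2) ≈ 11358.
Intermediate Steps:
y(G, r) = -4 + sqrt(-1 + G)
a = 0 (a = 0*(-1) = 0)
W(S) = 5 (W(S) = 0*S + 5 = 0 + 5 = 5)
f = -20 + 5*sqrt(2) (f = 5*(-4 + sqrt(-1 + 3)) = 5*(-4 + sqrt(2)) = -20 + 5*sqrt(2) ≈ -12.929)
f - 137*(-83) = (-20 + 5*sqrt(2)) - 137*(-83) = (-20 + 5*sqrt(2)) + 11371 = 11351 + 5*sqrt(2)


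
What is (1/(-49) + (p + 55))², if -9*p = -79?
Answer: 790565689/194481 ≈ 4065.0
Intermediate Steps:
p = 79/9 (p = -⅑*(-79) = 79/9 ≈ 8.7778)
(1/(-49) + (p + 55))² = (1/(-49) + (79/9 + 55))² = (-1/49 + 574/9)² = (28117/441)² = 790565689/194481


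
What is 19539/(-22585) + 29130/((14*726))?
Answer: 76551109/38258990 ≈ 2.0009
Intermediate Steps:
19539/(-22585) + 29130/((14*726)) = 19539*(-1/22585) + 29130/10164 = -19539/22585 + 29130*(1/10164) = -19539/22585 + 4855/1694 = 76551109/38258990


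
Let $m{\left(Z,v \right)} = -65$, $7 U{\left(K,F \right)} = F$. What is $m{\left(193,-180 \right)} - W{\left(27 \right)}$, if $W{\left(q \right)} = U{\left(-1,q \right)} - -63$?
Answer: $- \frac{923}{7} \approx -131.86$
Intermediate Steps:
$U{\left(K,F \right)} = \frac{F}{7}$
$W{\left(q \right)} = 63 + \frac{q}{7}$ ($W{\left(q \right)} = \frac{q}{7} - -63 = \frac{q}{7} + 63 = 63 + \frac{q}{7}$)
$m{\left(193,-180 \right)} - W{\left(27 \right)} = -65 - \left(63 + \frac{1}{7} \cdot 27\right) = -65 - \left(63 + \frac{27}{7}\right) = -65 - \frac{468}{7} = - \frac{923}{7}$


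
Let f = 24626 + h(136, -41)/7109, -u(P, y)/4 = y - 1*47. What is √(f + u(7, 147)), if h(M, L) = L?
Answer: √1224330413637/7109 ≈ 155.65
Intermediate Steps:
u(P, y) = 188 - 4*y (u(P, y) = -4*(y - 1*47) = -4*(y - 47) = -4*(-47 + y) = 188 - 4*y)
f = 175066193/7109 (f = 24626 - 41/7109 = 175066193/7109 ≈ 24626.)
√(f + u(7, 147)) = √(175066193/7109 + (188 - 4*147)) = √(175066193/7109 + (188 - 588)) = √(175066193/7109 - 400) = √(172222593/7109) = √1224330413637/7109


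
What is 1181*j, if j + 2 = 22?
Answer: 23620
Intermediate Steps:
j = 20 (j = -2 + 22 = 20)
1181*j = 1181*20 = 23620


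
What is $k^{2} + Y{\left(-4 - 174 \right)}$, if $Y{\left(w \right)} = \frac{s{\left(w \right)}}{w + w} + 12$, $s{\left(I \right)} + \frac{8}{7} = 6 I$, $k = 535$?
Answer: $\frac{178327522}{623} \approx 2.8624 \cdot 10^{5}$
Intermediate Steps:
$s{\left(I \right)} = - \frac{8}{7} + 6 I$
$Y{\left(w \right)} = 12 + \frac{- \frac{8}{7} + 6 w}{2 w}$ ($Y{\left(w \right)} = \frac{- \frac{8}{7} + 6 w}{w + w} + 12 = \frac{- \frac{8}{7} + 6 w}{2 w} + 12 = 12 + \frac{- \frac{8}{7} + 6 w}{2 w}$)
$k^{2} + Y{\left(-4 - 174 \right)} = 535^{2} + \left(15 - \frac{4}{7 \left(-4 - 174\right)}\right) = 286225 + \left(15 - \frac{4}{7 \left(-178\right)}\right) = 286225 + \left(15 - - \frac{2}{623}\right) = 286225 + \left(15 + \frac{2}{623}\right) = 286225 + \frac{9347}{623} = \frac{178327522}{623}$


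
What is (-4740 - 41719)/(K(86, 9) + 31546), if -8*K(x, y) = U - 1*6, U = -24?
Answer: -185836/126199 ≈ -1.4726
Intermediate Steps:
K(x, y) = 15/4 (K(x, y) = -(-24 - 1*6)/8 = -(-24 - 6)/8 = -⅛*(-30) = 15/4)
(-4740 - 41719)/(K(86, 9) + 31546) = (-4740 - 41719)/(15/4 + 31546) = -46459/126199/4 = -46459*4/126199 = -185836/126199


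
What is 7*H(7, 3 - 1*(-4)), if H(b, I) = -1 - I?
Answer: -56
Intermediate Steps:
7*H(7, 3 - 1*(-4)) = 7*(-1 - (3 - 1*(-4))) = 7*(-1 - (3 + 4)) = 7*(-1 - 1*7) = 7*(-1 - 7) = 7*(-8) = -56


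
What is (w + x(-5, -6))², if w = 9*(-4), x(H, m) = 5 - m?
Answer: 625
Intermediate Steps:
w = -36
(w + x(-5, -6))² = (-36 + (5 - 1*(-6)))² = (-36 + (5 + 6))² = (-36 + 11)² = (-25)² = 625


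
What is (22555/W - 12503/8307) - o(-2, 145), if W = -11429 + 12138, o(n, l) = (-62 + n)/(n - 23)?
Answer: 4085555518/147241575 ≈ 27.747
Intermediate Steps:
o(n, l) = (-62 + n)/(-23 + n)
W = 709
(22555/W - 12503/8307) - o(-2, 145) = (22555/709 - 12503/8307) - (-62 - 2)/(-23 - 2) = (22555*(1/709) - 12503*1/8307) - (-64)/(-25) = (22555/709 - 12503/8307) - (-1)*(-64)/25 = 178499758/5889663 - 1*64/25 = 178499758/5889663 - 64/25 = 4085555518/147241575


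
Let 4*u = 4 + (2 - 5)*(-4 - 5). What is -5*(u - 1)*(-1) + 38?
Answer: 287/4 ≈ 71.750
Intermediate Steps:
u = 31/4 (u = (4 + (2 - 5)*(-4 - 5))/4 = (4 - 3*(-9))/4 = (4 + 27)/4 = (1/4)*31 = 31/4 ≈ 7.7500)
-5*(u - 1)*(-1) + 38 = -5*(31/4 - 1)*(-1) + 38 = -135*(-1)/4 + 38 = -5*(-27/4) + 38 = 135/4 + 38 = 287/4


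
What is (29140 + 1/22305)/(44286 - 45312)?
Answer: -649967701/22884930 ≈ -28.402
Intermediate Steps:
(29140 + 1/22305)/(44286 - 45312) = (29140 + 1/22305)/(-1026) = (649967701/22305)*(-1/1026) = -649967701/22884930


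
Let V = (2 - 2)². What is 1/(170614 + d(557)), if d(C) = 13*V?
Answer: 1/170614 ≈ 5.8612e-6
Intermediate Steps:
V = 0 (V = 0² = 0)
d(C) = 0 (d(C) = 13*0 = 0)
1/(170614 + d(557)) = 1/(170614 + 0) = 1/170614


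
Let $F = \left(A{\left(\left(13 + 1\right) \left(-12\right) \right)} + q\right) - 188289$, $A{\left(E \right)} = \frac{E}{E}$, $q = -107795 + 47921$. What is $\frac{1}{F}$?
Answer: $- \frac{1}{248162} \approx -4.0296 \cdot 10^{-6}$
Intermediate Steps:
$q = -59874$
$A{\left(E \right)} = 1$
$F = -248162$ ($F = \left(1 - 59874\right) - 188289 = -59873 - 188289 = -248162$)
$\frac{1}{F} = \frac{1}{-248162} = - \frac{1}{248162}$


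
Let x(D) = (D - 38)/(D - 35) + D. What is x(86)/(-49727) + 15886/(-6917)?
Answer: -13439596400/5847348203 ≈ -2.2984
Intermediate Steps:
x(D) = D + (-38 + D)/(-35 + D) (x(D) = (-38 + D)/(-35 + D) + D = D + (-38 + D)/(-35 + D))
x(86)/(-49727) + 15886/(-6917) = ((-38 + 86**2 - 34*86)/(-35 + 86))/(-49727) + 15886/(-6917) = ((-38 + 7396 - 2924)/51)*(-1/49727) + 15886*(-1/6917) = ((1/51)*4434)*(-1/49727) - 15886/6917 = (1478/17)*(-1/49727) - 15886/6917 = -1478/845359 - 15886/6917 = -13439596400/5847348203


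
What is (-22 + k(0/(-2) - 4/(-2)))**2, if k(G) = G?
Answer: 400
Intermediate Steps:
(-22 + k(0/(-2) - 4/(-2)))**2 = (-22 + (0/(-2) - 4/(-2)))**2 = (-22 + (0*(-1/2) - 4*(-1/2)))**2 = (-22 + (0 + 2))**2 = (-22 + 2)**2 = (-20)**2 = 400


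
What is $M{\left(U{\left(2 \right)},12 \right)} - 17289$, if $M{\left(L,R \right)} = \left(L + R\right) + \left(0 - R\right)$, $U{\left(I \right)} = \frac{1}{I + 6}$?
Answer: $- \frac{138311}{8} \approx -17289.0$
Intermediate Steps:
$U{\left(I \right)} = \frac{1}{6 + I}$
$M{\left(L,R \right)} = L$ ($M{\left(L,R \right)} = \left(L + R\right) - R = L$)
$M{\left(U{\left(2 \right)},12 \right)} - 17289 = \frac{1}{6 + 2} - 17289 = \frac{1}{8} - 17289 = - \frac{138311}{8}$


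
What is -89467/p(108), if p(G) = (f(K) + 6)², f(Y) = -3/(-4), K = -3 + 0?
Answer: -1431472/729 ≈ -1963.6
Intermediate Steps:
K = -3
f(Y) = ¾ (f(Y) = -3*(-¼) = ¾)
p(G) = 729/16 (p(G) = (¾ + 6)² = (27/4)² = 729/16)
-89467/p(108) = -89467/729/16 = -89467*16/729 = -1431472/729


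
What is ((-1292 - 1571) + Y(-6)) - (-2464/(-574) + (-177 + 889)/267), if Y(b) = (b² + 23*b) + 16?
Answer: -363583/123 ≈ -2956.0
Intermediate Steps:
Y(b) = 16 + b² + 23*b
((-1292 - 1571) + Y(-6)) - (-2464/(-574) + (-177 + 889)/267) = ((-1292 - 1571) + (16 + (-6)² + 23*(-6))) - (-2464/(-574) + (-177 + 889)/267) = (-2863 + (16 + 36 - 138)) - (-2464*(-1/574) + 712*(1/267)) = (-2863 - 86) - (176/41 + 8/3) = -2949 - 1*856/123 = -2949 - 856/123 = -363583/123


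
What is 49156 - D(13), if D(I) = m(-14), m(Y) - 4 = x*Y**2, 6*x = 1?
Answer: 147358/3 ≈ 49119.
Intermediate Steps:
x = 1/6 (x = (1/6)*1 = 1/6 ≈ 0.16667)
m(Y) = 4 + Y**2/6
D(I) = 110/3 (D(I) = 4 + (1/6)*(-14)**2 = 4 + (1/6)*196 = 4 + 98/3 = 110/3)
49156 - D(13) = 49156 - 1*110/3 = 49156 - 110/3 = 147358/3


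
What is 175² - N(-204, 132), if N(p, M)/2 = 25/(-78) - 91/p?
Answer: 13536139/442 ≈ 30625.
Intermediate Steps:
N(p, M) = -25/39 - 182/p (N(p, M) = 2*(25/(-78) - 91/p) = 2*(25*(-1/78) - 91/p) = 2*(-25/78 - 91/p) = -25/39 - 182/p)
175² - N(-204, 132) = 175² - (-25/39 - 182/(-204)) = 30625 - (-25/39 - 182*(-1/204)) = 30625 - (-25/39 + 91/102) = 30625 - 1*111/442 = 30625 - 111/442 = 13536139/442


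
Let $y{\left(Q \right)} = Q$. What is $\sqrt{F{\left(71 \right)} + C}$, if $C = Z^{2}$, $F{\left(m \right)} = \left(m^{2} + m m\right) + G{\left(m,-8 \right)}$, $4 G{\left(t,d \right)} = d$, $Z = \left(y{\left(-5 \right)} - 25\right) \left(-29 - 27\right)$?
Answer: $12 \sqrt{19670} \approx 1683.0$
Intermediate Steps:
$Z = 1680$ ($Z = \left(-5 - 25\right) \left(-29 - 27\right) = \left(-30\right) \left(-56\right) = 1680$)
$G{\left(t,d \right)} = \frac{d}{4}$
$F{\left(m \right)} = -2 + 2 m^{2}$ ($F{\left(m \right)} = \left(m^{2} + m m\right) + \frac{1}{4} \left(-8\right) = \left(m^{2} + m^{2}\right) - 2 = 2 m^{2} - 2 = -2 + 2 m^{2}$)
$C = 2822400$ ($C = 1680^{2} = 2822400$)
$\sqrt{F{\left(71 \right)} + C} = \sqrt{\left(-2 + 2 \cdot 71^{2}\right) + 2822400} = \sqrt{\left(-2 + 2 \cdot 5041\right) + 2822400} = \sqrt{\left(-2 + 10082\right) + 2822400} = \sqrt{10080 + 2822400} = \sqrt{2832480} = 12 \sqrt{19670}$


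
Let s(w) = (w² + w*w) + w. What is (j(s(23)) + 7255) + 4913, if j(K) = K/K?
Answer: 12169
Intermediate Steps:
s(w) = w + 2*w² (s(w) = (w² + w²) + w = 2*w² + w = w + 2*w²)
j(K) = 1
(j(s(23)) + 7255) + 4913 = (1 + 7255) + 4913 = 7256 + 4913 = 12169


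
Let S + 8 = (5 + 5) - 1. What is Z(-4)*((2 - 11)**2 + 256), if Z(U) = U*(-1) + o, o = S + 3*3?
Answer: 4718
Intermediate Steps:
S = 1 (S = -8 + ((5 + 5) - 1) = -8 + (10 - 1) = -8 + 9 = 1)
o = 10 (o = 1 + 3*3 = 1 + 9 = 10)
Z(U) = 10 - U (Z(U) = U*(-1) + 10 = -U + 10 = 10 - U)
Z(-4)*((2 - 11)**2 + 256) = (10 - 1*(-4))*((2 - 11)**2 + 256) = (10 + 4)*((-9)**2 + 256) = 14*(81 + 256) = 14*337 = 4718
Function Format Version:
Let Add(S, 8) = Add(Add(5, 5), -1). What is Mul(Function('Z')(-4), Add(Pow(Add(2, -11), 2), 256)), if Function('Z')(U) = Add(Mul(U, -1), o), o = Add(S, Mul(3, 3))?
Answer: 4718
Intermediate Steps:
S = 1 (S = Add(-8, Add(Add(5, 5), -1)) = Add(-8, Add(10, -1)) = Add(-8, 9) = 1)
o = 10 (o = Add(1, Mul(3, 3)) = Add(1, 9) = 10)
Function('Z')(U) = Add(10, Mul(-1, U)) (Function('Z')(U) = Add(Mul(U, -1), 10) = Add(Mul(-1, U), 10) = Add(10, Mul(-1, U)))
Mul(Function('Z')(-4), Add(Pow(Add(2, -11), 2), 256)) = Mul(Add(10, Mul(-1, -4)), Add(Pow(Add(2, -11), 2), 256)) = Mul(Add(10, 4), Add(Pow(-9, 2), 256)) = Mul(14, Add(81, 256)) = Mul(14, 337) = 4718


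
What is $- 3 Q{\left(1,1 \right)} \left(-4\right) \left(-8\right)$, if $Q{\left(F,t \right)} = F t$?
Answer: $-96$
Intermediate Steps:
$- 3 Q{\left(1,1 \right)} \left(-4\right) \left(-8\right) = - 3 \cdot 1 \cdot 1 \left(-4\right) \left(-8\right) = - 3 \cdot 1 \left(-4\right) \left(-8\right) = \left(-3\right) \left(-4\right) \left(-8\right) = 12 \left(-8\right) = -96$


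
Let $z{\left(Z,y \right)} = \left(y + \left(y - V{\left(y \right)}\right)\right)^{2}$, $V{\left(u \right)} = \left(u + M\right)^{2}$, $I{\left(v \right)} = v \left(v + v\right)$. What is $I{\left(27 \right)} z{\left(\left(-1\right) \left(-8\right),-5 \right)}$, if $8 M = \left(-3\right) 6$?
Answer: $\frac{730458729}{128} \approx 5.7067 \cdot 10^{6}$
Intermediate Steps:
$M = - \frac{9}{4}$ ($M = \frac{\left(-3\right) 6}{8} = \frac{1}{8} \left(-18\right) = - \frac{9}{4} \approx -2.25$)
$I{\left(v \right)} = 2 v^{2}$ ($I{\left(v \right)} = v 2 v = 2 v^{2}$)
$V{\left(u \right)} = \left(- \frac{9}{4} + u\right)^{2}$ ($V{\left(u \right)} = \left(u - \frac{9}{4}\right)^{2} = \left(- \frac{9}{4} + u\right)^{2}$)
$z{\left(Z,y \right)} = \left(2 y - \frac{\left(-9 + 4 y\right)^{2}}{16}\right)^{2}$ ($z{\left(Z,y \right)} = \left(y + \left(y - \frac{\left(-9 + 4 y\right)^{2}}{16}\right)\right)^{2} = \left(2 y - \frac{\left(-9 + 4 y\right)^{2}}{16}\right)^{2}$)
$I{\left(27 \right)} z{\left(\left(-1\right) \left(-8\right),-5 \right)} = 2 \cdot 27^{2} \frac{\left(- \left(-9 + 4 \left(-5\right)\right)^{2} + 32 \left(-5\right)\right)^{2}}{256} = 2 \cdot 729 \frac{\left(- \left(-9 - 20\right)^{2} - 160\right)^{2}}{256} = 1458 \frac{\left(- \left(-29\right)^{2} - 160\right)^{2}}{256} = 1458 \frac{\left(\left(-1\right) 841 - 160\right)^{2}}{256} = 1458 \frac{\left(-841 - 160\right)^{2}}{256} = 1458 \frac{\left(-1001\right)^{2}}{256} = 1458 \cdot \frac{1}{256} \cdot 1002001 = 1458 \cdot \frac{1002001}{256} = \frac{730458729}{128}$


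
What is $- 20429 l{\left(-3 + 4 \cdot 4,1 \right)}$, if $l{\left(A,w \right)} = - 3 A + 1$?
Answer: $776302$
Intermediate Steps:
$l{\left(A,w \right)} = 1 - 3 A$
$- 20429 l{\left(-3 + 4 \cdot 4,1 \right)} = - 20429 \left(1 - 3 \left(-3 + 4 \cdot 4\right)\right) = - 20429 \left(1 - 3 \left(-3 + 16\right)\right) = - 20429 \left(1 - 39\right) = \left(-20429\right) \left(-38\right) = 776302$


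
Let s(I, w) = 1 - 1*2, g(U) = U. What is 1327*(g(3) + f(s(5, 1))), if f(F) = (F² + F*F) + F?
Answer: 5308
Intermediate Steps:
s(I, w) = -1 (s(I, w) = 1 - 2 = -1)
f(F) = F + 2*F² (f(F) = (F² + F²) + F = 2*F² + F = F + 2*F²)
1327*(g(3) + f(s(5, 1))) = 1327*(3 - (1 + 2*(-1))) = 1327*(3 - (1 - 2)) = 1327*(3 - 1*(-1)) = 1327*(3 + 1) = 1327*4 = 5308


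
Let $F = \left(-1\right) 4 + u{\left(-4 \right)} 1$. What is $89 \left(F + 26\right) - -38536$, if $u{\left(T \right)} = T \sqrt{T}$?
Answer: $40494 - 712 i \approx 40494.0 - 712.0 i$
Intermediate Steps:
$u{\left(T \right)} = T^{\frac{3}{2}}$
$F = -4 - 8 i$ ($F = \left(-1\right) 4 + \left(-4\right)^{\frac{3}{2}} \cdot 1 = -4 + - 8 i 1 = -4 - 8 i \approx -4.0 - 8.0 i$)
$89 \left(F + 26\right) - -38536 = 89 \left(\left(-4 - 8 i\right) + 26\right) - -38536 = 89 \left(22 - 8 i\right) + 38536 = \left(1958 - 712 i\right) + 38536 = 40494 - 712 i$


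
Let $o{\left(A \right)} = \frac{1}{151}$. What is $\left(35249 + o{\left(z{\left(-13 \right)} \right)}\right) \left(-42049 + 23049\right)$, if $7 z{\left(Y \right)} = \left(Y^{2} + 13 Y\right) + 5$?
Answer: $- \frac{101129400000}{151} \approx -6.6973 \cdot 10^{8}$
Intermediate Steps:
$z{\left(Y \right)} = \frac{5}{7} + \frac{Y^{2}}{7} + \frac{13 Y}{7}$ ($z{\left(Y \right)} = \frac{\left(Y^{2} + 13 Y\right) + 5}{7} = \frac{5 + Y^{2} + 13 Y}{7} = \frac{5}{7} + \frac{Y^{2}}{7} + \frac{13 Y}{7}$)
$o{\left(A \right)} = \frac{1}{151}$
$\left(35249 + o{\left(z{\left(-13 \right)} \right)}\right) \left(-42049 + 23049\right) = \left(35249 + \frac{1}{151}\right) \left(-42049 + 23049\right) = \frac{5322600}{151} \left(-19000\right) = - \frac{101129400000}{151}$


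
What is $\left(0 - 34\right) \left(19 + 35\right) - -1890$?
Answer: $54$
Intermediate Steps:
$\left(0 - 34\right) \left(19 + 35\right) - -1890 = \left(-34\right) 54 + 1890 = -1836 + 1890 = 54$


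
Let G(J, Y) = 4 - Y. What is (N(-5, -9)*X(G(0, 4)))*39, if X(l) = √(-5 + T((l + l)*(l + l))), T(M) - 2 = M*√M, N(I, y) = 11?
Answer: 429*I*√3 ≈ 743.05*I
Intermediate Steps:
T(M) = 2 + M^(3/2) (T(M) = 2 + M*√M = 2 + M^(3/2))
X(l) = √(-3 + 8*(l²)^(3/2)) (X(l) = √(-5 + (2 + ((l + l)*(l + l))^(3/2))) = √(-5 + (2 + ((2*l)*(2*l))^(3/2))) = √(-5 + (2 + (4*l²)^(3/2))) = √(-5 + (2 + 8*(l²)^(3/2))) = √(-3 + 8*(l²)^(3/2)))
(N(-5, -9)*X(G(0, 4)))*39 = (11*√(-3 + 8*((4 - 1*4)²)^(3/2)))*39 = (11*√(-3 + 8*((4 - 4)²)^(3/2)))*39 = (11*√(-3 + 8*(0²)^(3/2)))*39 = (11*√(-3 + 8*0^(3/2)))*39 = (11*√(-3 + 8*0))*39 = (11*√(-3 + 0))*39 = (11*√(-3))*39 = (11*(I*√3))*39 = (11*I*√3)*39 = 429*I*√3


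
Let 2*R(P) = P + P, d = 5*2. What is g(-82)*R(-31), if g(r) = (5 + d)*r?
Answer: 38130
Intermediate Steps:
d = 10
R(P) = P (R(P) = (P + P)/2 = (2*P)/2 = P)
g(r) = 15*r (g(r) = (5 + 10)*r = 15*r)
g(-82)*R(-31) = (15*(-82))*(-31) = -1230*(-31) = 38130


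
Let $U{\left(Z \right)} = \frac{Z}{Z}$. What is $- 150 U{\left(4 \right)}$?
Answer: $-150$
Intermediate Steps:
$U{\left(Z \right)} = 1$
$- 150 U{\left(4 \right)} = \left(-150\right) 1 = -150$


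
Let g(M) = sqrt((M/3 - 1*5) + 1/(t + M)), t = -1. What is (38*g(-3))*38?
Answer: 3610*I ≈ 3610.0*I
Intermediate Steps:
g(M) = sqrt(-5 + 1/(-1 + M) + M/3) (g(M) = sqrt((M/3 - 1*5) + 1/(-1 + M)) = sqrt((M*(1/3) - 5) + 1/(-1 + M)) = sqrt((M/3 - 5) + 1/(-1 + M)) = sqrt((-5 + M/3) + 1/(-1 + M)) = sqrt(-5 + 1/(-1 + M) + M/3))
(38*g(-3))*38 = (38*(sqrt(-45 + 3*(-3) + 9/(-1 - 3))/3))*38 = (38*(sqrt(-45 - 9 + 9/(-4))/3))*38 = (38*(sqrt(-45 - 9 + 9*(-1/4))/3))*38 = (38*(sqrt(-45 - 9 - 9/4)/3))*38 = (38*(sqrt(-225/4)/3))*38 = (38*((15*I/2)/3))*38 = (38*(5*I/2))*38 = (95*I)*38 = 3610*I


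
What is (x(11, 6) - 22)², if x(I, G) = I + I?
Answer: 0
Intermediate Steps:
x(I, G) = 2*I
(x(11, 6) - 22)² = (2*11 - 22)² = (22 - 22)² = 0² = 0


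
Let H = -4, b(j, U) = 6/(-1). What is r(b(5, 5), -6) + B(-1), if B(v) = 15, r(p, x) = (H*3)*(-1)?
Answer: 27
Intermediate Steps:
b(j, U) = -6 (b(j, U) = 6*(-1) = -6)
r(p, x) = 12 (r(p, x) = -4*3*(-1) = -12*(-1) = 12)
r(b(5, 5), -6) + B(-1) = 12 + 15 = 27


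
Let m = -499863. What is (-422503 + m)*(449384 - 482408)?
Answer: 30460214784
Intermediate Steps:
(-422503 + m)*(449384 - 482408) = (-422503 - 499863)*(449384 - 482408) = -922366*(-33024) = 30460214784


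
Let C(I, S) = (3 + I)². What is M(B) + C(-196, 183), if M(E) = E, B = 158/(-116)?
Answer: 2160363/58 ≈ 37248.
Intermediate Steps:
B = -79/58 (B = 158*(-1/116) = -79/58 ≈ -1.3621)
M(B) + C(-196, 183) = -79/58 + (3 - 196)² = -79/58 + (-193)² = -79/58 + 37249 = 2160363/58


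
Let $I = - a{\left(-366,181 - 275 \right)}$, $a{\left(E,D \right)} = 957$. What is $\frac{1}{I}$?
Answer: $- \frac{1}{957} \approx -0.0010449$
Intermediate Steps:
$I = -957$ ($I = \left(-1\right) 957 = -957$)
$\frac{1}{I} = \frac{1}{-957} = - \frac{1}{957}$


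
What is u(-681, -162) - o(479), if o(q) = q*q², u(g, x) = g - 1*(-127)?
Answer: -109902793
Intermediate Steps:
u(g, x) = 127 + g (u(g, x) = g + 127 = 127 + g)
o(q) = q³
u(-681, -162) - o(479) = (127 - 681) - 1*479³ = -554 - 1*109902239 = -554 - 109902239 = -109902793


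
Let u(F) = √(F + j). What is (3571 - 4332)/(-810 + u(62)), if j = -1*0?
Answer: 308205/328019 + 761*√62/656038 ≈ 0.94873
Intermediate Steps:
j = 0
u(F) = √F (u(F) = √(F + 0) = √F)
(3571 - 4332)/(-810 + u(62)) = (3571 - 4332)/(-810 + √62) = -761/(-810 + √62)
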